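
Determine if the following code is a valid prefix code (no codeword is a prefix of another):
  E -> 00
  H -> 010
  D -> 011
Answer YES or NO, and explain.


Checking each pair (does one codeword prefix another?):
  E='00' vs H='010': no prefix
  E='00' vs D='011': no prefix
  H='010' vs E='00': no prefix
  H='010' vs D='011': no prefix
  D='011' vs E='00': no prefix
  D='011' vs H='010': no prefix
No violation found over all pairs.

YES -- this is a valid prefix code. No codeword is a prefix of any other codeword.


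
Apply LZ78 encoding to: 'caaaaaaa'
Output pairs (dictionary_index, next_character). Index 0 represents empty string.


LZ78 encoding steps:
Dictionary: {0: ''}
Step 1: w='' (idx 0), next='c' -> output (0, 'c'), add 'c' as idx 1
Step 2: w='' (idx 0), next='a' -> output (0, 'a'), add 'a' as idx 2
Step 3: w='a' (idx 2), next='a' -> output (2, 'a'), add 'aa' as idx 3
Step 4: w='aa' (idx 3), next='a' -> output (3, 'a'), add 'aaa' as idx 4
Step 5: w='a' (idx 2), end of input -> output (2, '')


Encoded: [(0, 'c'), (0, 'a'), (2, 'a'), (3, 'a'), (2, '')]


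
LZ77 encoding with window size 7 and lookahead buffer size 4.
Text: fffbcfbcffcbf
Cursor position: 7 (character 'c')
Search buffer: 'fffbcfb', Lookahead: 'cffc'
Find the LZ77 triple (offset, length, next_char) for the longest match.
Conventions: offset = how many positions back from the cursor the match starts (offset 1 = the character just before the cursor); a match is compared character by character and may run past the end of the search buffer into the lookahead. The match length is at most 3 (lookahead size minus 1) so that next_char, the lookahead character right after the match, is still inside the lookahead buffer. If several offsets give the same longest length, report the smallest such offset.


Try each offset into the search buffer:
  offset=1 (pos 6, char 'b'): match length 0
  offset=2 (pos 5, char 'f'): match length 0
  offset=3 (pos 4, char 'c'): match length 2
  offset=4 (pos 3, char 'b'): match length 0
  offset=5 (pos 2, char 'f'): match length 0
  offset=6 (pos 1, char 'f'): match length 0
  offset=7 (pos 0, char 'f'): match length 0
Longest match has length 2 at offset 3.
next_char = character at position 7 + 2 = 9 -> 'f'

Best match: offset=3, length=2 (matching 'cf' starting at position 4)
LZ77 triple: (3, 2, 'f')


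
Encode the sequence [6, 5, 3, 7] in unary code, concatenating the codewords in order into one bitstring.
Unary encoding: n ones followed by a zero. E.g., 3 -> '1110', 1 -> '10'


Encode each number as n ones followed by a terminating 0:
  6 -> 1111110 (7 bits)
  5 -> 111110 (6 bits)
  3 -> 1110 (4 bits)
  7 -> 11111110 (8 bits)
Total length = 7 + 6 + 4 + 8 = 25 bits.

Unary([6, 5, 3, 7]) = 1111110111110111011111110 (25 bits)


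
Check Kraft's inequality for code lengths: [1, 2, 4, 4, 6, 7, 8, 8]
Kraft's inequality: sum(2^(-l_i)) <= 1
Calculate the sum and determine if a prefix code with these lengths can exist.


Sum = 2^(-1) + 2^(-2) + 2^(-4) + 2^(-4) + 2^(-6) + 2^(-7) + 2^(-8) + 2^(-8)
    = 0.5 + 0.25 + 0.0625 + 0.0625 + 0.015625 + 0.0078125 + 0.00390625 + 0.00390625
    = 232/256 = 0.90625
Since 0.90625 <= 1, Kraft's inequality IS satisfied.
A prefix code with these lengths CAN exist.

Kraft sum = 0.90625. Satisfied.


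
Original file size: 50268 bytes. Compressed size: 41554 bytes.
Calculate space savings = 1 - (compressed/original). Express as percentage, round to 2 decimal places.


ratio = compressed/original = 41554/50268 = 0.826649
savings = 1 - ratio = 1 - 0.826649 = 0.173351
as a percentage: 0.173351 * 100 = 17.34%

Space savings = 1 - 41554/50268 = 17.34%


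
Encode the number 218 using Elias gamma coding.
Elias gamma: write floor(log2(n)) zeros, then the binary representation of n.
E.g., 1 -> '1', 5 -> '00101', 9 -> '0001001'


num_bits = floor(log2(218)) + 1 = 8
leading_zeros = num_bits - 1 = 7
binary(218) = 11011010

Elias gamma(218) = '0000000' + '11011010' = 000000011011010 (15 bits)


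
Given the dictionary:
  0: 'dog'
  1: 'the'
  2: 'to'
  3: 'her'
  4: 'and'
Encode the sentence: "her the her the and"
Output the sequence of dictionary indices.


Look up each word in the dictionary:
  'her' -> 3
  'the' -> 1
  'her' -> 3
  'the' -> 1
  'and' -> 4

Encoded: [3, 1, 3, 1, 4]


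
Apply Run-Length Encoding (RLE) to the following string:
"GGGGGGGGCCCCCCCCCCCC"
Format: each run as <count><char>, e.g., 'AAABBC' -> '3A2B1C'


Scanning runs left to right:
  i=0: run of 'G' x 8 -> '8G'
  i=8: run of 'C' x 12 -> '12C'

RLE = 8G12C


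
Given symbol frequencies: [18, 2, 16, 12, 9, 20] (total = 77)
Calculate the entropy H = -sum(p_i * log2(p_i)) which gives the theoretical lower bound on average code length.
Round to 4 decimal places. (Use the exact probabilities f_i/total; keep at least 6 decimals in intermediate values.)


Per-symbol terms -p_i * log2(p_i) with p_i = f_i/77:
  p = 18/77 = 0.233766: log2(p) = -2.096862, -p*log2(p) = 0.490175
  p = 2/77 = 0.025974: log2(p) = -5.266787, -p*log2(p) = 0.136800
  p = 16/77 = 0.207792: log2(p) = -2.266787, -p*log2(p) = 0.471021
  p = 12/77 = 0.155844: log2(p) = -2.681824, -p*log2(p) = 0.417947
  p = 9/77 = 0.116883: log2(p) = -3.096862, -p*log2(p) = 0.361971
  p = 20/77 = 0.259740: log2(p) = -1.944858, -p*log2(p) = 0.505158
H = 0.490175 + 0.136800 + 0.471021 + 0.417947 + 0.361971 + 0.505158 = 2.383072

H = 2.3831 bits/symbol


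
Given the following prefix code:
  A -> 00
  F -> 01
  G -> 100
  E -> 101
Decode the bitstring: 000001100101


Decoding step by step:
Bits 00 -> A
Bits 00 -> A
Bits 01 -> F
Bits 100 -> G
Bits 101 -> E


Decoded message: AAFGE


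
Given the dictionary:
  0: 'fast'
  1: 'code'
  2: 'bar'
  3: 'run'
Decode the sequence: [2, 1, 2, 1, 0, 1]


Look up each index in the dictionary:
  2 -> 'bar'
  1 -> 'code'
  2 -> 'bar'
  1 -> 'code'
  0 -> 'fast'
  1 -> 'code'

Decoded: "bar code bar code fast code"


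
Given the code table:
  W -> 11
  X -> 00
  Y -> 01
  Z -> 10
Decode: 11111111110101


Decoding:
11 -> W
11 -> W
11 -> W
11 -> W
11 -> W
01 -> Y
01 -> Y


Result: WWWWWYY


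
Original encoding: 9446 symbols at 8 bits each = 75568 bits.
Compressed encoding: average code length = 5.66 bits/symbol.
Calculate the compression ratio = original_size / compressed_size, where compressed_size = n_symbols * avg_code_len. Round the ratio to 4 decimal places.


original_size = n_symbols * orig_bits = 9446 * 8 = 75568 bits
compressed_size = n_symbols * avg_code_len = 9446 * 5.66 = 53464.36 bits
ratio = original_size / compressed_size = 75568 / 53464.36 = 1.4134

Compression ratio = 1.4134


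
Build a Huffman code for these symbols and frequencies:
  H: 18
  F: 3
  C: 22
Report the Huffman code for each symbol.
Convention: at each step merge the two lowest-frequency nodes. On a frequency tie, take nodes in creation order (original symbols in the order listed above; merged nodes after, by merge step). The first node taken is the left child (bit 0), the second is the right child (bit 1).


Huffman tree construction:
Step 1: Merge F(3) + H(18) = 21
Step 2: Merge (F+H)(21) + C(22) = 43
Read each symbol's code off the tree from the root (left child = 0, right child = 1).

Codes:
  H: 01 (length 2)
  F: 00 (length 2)
  C: 1 (length 1)
Average code length: 64/43 = 1.4884 bits/symbol


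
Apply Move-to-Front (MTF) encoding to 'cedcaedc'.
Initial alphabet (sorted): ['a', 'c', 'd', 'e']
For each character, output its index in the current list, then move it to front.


MTF encoding:
'c': index 1 in ['a', 'c', 'd', 'e'] -> ['c', 'a', 'd', 'e']
'e': index 3 in ['c', 'a', 'd', 'e'] -> ['e', 'c', 'a', 'd']
'd': index 3 in ['e', 'c', 'a', 'd'] -> ['d', 'e', 'c', 'a']
'c': index 2 in ['d', 'e', 'c', 'a'] -> ['c', 'd', 'e', 'a']
'a': index 3 in ['c', 'd', 'e', 'a'] -> ['a', 'c', 'd', 'e']
'e': index 3 in ['a', 'c', 'd', 'e'] -> ['e', 'a', 'c', 'd']
'd': index 3 in ['e', 'a', 'c', 'd'] -> ['d', 'e', 'a', 'c']
'c': index 3 in ['d', 'e', 'a', 'c'] -> ['c', 'd', 'e', 'a']


Output: [1, 3, 3, 2, 3, 3, 3, 3]


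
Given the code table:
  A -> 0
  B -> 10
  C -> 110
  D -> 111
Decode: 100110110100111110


Decoding:
10 -> B
0 -> A
110 -> C
110 -> C
10 -> B
0 -> A
111 -> D
110 -> C


Result: BACCBADC


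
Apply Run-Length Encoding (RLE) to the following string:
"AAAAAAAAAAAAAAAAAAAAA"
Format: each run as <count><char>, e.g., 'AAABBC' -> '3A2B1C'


Scanning runs left to right:
  i=0: run of 'A' x 21 -> '21A'

RLE = 21A


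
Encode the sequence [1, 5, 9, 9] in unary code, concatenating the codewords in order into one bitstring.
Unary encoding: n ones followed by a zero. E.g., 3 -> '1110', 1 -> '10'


Encode each number as n ones followed by a terminating 0:
  1 -> 10 (2 bits)
  5 -> 111110 (6 bits)
  9 -> 1111111110 (10 bits)
  9 -> 1111111110 (10 bits)
Total length = 2 + 6 + 10 + 10 = 28 bits.

Unary([1, 5, 9, 9]) = 1011111011111111101111111110 (28 bits)


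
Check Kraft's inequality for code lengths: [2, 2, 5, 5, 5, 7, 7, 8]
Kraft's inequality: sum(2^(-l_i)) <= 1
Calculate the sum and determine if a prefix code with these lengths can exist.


Sum = 2^(-2) + 2^(-2) + 2^(-5) + 2^(-5) + 2^(-5) + 2^(-7) + 2^(-7) + 2^(-8)
    = 0.25 + 0.25 + 0.03125 + 0.03125 + 0.03125 + 0.0078125 + 0.0078125 + 0.00390625
    = 157/256 = 0.61328125
Since 0.61328125 <= 1, Kraft's inequality IS satisfied.
A prefix code with these lengths CAN exist.

Kraft sum = 0.61328125. Satisfied.


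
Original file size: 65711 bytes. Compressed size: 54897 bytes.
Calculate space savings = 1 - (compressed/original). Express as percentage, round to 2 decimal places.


ratio = compressed/original = 54897/65711 = 0.835431
savings = 1 - ratio = 1 - 0.835431 = 0.164569
as a percentage: 0.164569 * 100 = 16.46%

Space savings = 1 - 54897/65711 = 16.46%


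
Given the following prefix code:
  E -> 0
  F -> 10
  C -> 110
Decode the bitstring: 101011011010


Decoding step by step:
Bits 10 -> F
Bits 10 -> F
Bits 110 -> C
Bits 110 -> C
Bits 10 -> F


Decoded message: FFCCF


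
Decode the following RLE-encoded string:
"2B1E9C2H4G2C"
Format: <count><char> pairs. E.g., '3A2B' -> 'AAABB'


Expanding each <count><char> pair:
  2B -> 'BB'
  1E -> 'E'
  9C -> 'CCCCCCCCC'
  2H -> 'HH'
  4G -> 'GGGG'
  2C -> 'CC'

Decoded = BBECCCCCCCCCHHGGGGCC


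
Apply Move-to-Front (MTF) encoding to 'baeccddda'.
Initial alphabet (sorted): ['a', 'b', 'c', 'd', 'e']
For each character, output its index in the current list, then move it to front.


MTF encoding:
'b': index 1 in ['a', 'b', 'c', 'd', 'e'] -> ['b', 'a', 'c', 'd', 'e']
'a': index 1 in ['b', 'a', 'c', 'd', 'e'] -> ['a', 'b', 'c', 'd', 'e']
'e': index 4 in ['a', 'b', 'c', 'd', 'e'] -> ['e', 'a', 'b', 'c', 'd']
'c': index 3 in ['e', 'a', 'b', 'c', 'd'] -> ['c', 'e', 'a', 'b', 'd']
'c': index 0 in ['c', 'e', 'a', 'b', 'd'] -> ['c', 'e', 'a', 'b', 'd']
'd': index 4 in ['c', 'e', 'a', 'b', 'd'] -> ['d', 'c', 'e', 'a', 'b']
'd': index 0 in ['d', 'c', 'e', 'a', 'b'] -> ['d', 'c', 'e', 'a', 'b']
'd': index 0 in ['d', 'c', 'e', 'a', 'b'] -> ['d', 'c', 'e', 'a', 'b']
'a': index 3 in ['d', 'c', 'e', 'a', 'b'] -> ['a', 'd', 'c', 'e', 'b']


Output: [1, 1, 4, 3, 0, 4, 0, 0, 3]


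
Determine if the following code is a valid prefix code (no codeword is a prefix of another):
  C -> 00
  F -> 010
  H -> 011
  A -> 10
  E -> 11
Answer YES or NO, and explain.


Checking each pair (does one codeword prefix another?):
  C='00' vs F='010': no prefix
  C='00' vs H='011': no prefix
  C='00' vs A='10': no prefix
  C='00' vs E='11': no prefix
  F='010' vs C='00': no prefix
  F='010' vs H='011': no prefix
  F='010' vs A='10': no prefix
  F='010' vs E='11': no prefix
  H='011' vs C='00': no prefix
  H='011' vs F='010': no prefix
  H='011' vs A='10': no prefix
  H='011' vs E='11': no prefix
  A='10' vs C='00': no prefix
  A='10' vs F='010': no prefix
  A='10' vs H='011': no prefix
  A='10' vs E='11': no prefix
  E='11' vs C='00': no prefix
  E='11' vs F='010': no prefix
  E='11' vs H='011': no prefix
  E='11' vs A='10': no prefix
No violation found over all pairs.

YES -- this is a valid prefix code. No codeword is a prefix of any other codeword.


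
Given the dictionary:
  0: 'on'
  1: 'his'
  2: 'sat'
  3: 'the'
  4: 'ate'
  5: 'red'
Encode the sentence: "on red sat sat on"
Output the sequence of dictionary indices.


Look up each word in the dictionary:
  'on' -> 0
  'red' -> 5
  'sat' -> 2
  'sat' -> 2
  'on' -> 0

Encoded: [0, 5, 2, 2, 0]


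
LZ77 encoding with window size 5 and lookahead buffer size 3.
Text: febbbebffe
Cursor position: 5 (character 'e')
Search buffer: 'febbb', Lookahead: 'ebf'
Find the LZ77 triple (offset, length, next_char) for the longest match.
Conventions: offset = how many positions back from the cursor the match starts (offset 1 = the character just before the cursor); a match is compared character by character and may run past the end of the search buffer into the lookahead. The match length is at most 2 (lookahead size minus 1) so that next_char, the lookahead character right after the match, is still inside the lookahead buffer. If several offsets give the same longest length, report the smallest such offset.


Try each offset into the search buffer:
  offset=1 (pos 4, char 'b'): match length 0
  offset=2 (pos 3, char 'b'): match length 0
  offset=3 (pos 2, char 'b'): match length 0
  offset=4 (pos 1, char 'e'): match length 2
  offset=5 (pos 0, char 'f'): match length 0
Longest match has length 2 at offset 4.
next_char = character at position 5 + 2 = 7 -> 'f'

Best match: offset=4, length=2 (matching 'eb' starting at position 1)
LZ77 triple: (4, 2, 'f')


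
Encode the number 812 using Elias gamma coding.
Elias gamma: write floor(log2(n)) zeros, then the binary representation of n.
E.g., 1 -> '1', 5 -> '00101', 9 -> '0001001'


num_bits = floor(log2(812)) + 1 = 10
leading_zeros = num_bits - 1 = 9
binary(812) = 1100101100

Elias gamma(812) = '000000000' + '1100101100' = 0000000001100101100 (19 bits)


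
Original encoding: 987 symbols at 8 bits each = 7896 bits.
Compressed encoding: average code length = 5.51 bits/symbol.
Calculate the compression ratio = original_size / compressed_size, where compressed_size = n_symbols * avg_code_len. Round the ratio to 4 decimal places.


original_size = n_symbols * orig_bits = 987 * 8 = 7896 bits
compressed_size = n_symbols * avg_code_len = 987 * 5.51 = 5438.37 bits
ratio = original_size / compressed_size = 7896 / 5438.37 = 1.4519

Compression ratio = 1.4519


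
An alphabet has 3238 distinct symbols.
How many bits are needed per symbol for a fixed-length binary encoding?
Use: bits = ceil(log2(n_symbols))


log2(3238) = 11.6609
Bracket: 2^11 = 2048 < 3238 <= 2^12 = 4096
So ceil(log2(3238)) = 12

bits = ceil(log2(3238)) = ceil(11.6609) = 12 bits


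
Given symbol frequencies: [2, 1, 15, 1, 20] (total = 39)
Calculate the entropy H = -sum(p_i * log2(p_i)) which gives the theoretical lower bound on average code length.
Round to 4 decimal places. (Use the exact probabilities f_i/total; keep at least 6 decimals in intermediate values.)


Per-symbol terms -p_i * log2(p_i) with p_i = f_i/39:
  p = 2/39 = 0.051282: log2(p) = -4.285402, -p*log2(p) = 0.219764
  p = 1/39 = 0.025641: log2(p) = -5.285402, -p*log2(p) = 0.135523
  p = 15/39 = 0.384615: log2(p) = -1.378512, -p*log2(p) = 0.530197
  p = 1/39 = 0.025641: log2(p) = -5.285402, -p*log2(p) = 0.135523
  p = 20/39 = 0.512821: log2(p) = -0.963474, -p*log2(p) = 0.494089
H = 0.219764 + 0.135523 + 0.530197 + 0.135523 + 0.494089 = 1.515096

H = 1.5151 bits/symbol


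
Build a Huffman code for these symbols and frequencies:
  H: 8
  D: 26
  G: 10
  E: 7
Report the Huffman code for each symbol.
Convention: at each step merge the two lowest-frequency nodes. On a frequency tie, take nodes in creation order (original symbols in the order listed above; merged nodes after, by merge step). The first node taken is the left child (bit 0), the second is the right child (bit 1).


Huffman tree construction:
Step 1: Merge E(7) + H(8) = 15
Step 2: Merge G(10) + (E+H)(15) = 25
Step 3: Merge (G+(E+H))(25) + D(26) = 51
Read each symbol's code off the tree from the root (left child = 0, right child = 1).

Codes:
  H: 011 (length 3)
  D: 1 (length 1)
  G: 00 (length 2)
  E: 010 (length 3)
Average code length: 91/51 = 1.7843 bits/symbol


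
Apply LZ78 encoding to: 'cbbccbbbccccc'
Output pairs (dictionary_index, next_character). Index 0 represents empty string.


LZ78 encoding steps:
Dictionary: {0: ''}
Step 1: w='' (idx 0), next='c' -> output (0, 'c'), add 'c' as idx 1
Step 2: w='' (idx 0), next='b' -> output (0, 'b'), add 'b' as idx 2
Step 3: w='b' (idx 2), next='c' -> output (2, 'c'), add 'bc' as idx 3
Step 4: w='c' (idx 1), next='b' -> output (1, 'b'), add 'cb' as idx 4
Step 5: w='b' (idx 2), next='b' -> output (2, 'b'), add 'bb' as idx 5
Step 6: w='c' (idx 1), next='c' -> output (1, 'c'), add 'cc' as idx 6
Step 7: w='cc' (idx 6), next='c' -> output (6, 'c'), add 'ccc' as idx 7


Encoded: [(0, 'c'), (0, 'b'), (2, 'c'), (1, 'b'), (2, 'b'), (1, 'c'), (6, 'c')]


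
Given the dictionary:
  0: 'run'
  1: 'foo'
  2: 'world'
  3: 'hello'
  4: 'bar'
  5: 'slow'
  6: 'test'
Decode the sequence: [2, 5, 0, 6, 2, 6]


Look up each index in the dictionary:
  2 -> 'world'
  5 -> 'slow'
  0 -> 'run'
  6 -> 'test'
  2 -> 'world'
  6 -> 'test'

Decoded: "world slow run test world test"


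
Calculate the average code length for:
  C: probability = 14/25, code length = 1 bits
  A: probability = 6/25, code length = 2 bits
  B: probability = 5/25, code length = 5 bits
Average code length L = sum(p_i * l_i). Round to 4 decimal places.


Weighted contributions p_i * l_i:
  C: (14/25) * 1 = 14/25
  A: (6/25) * 2 = 12/25
  B: (5/25) * 5 = 25/25
Sum = (14 + 12 + 25)/25 = 51/25

L = 51/25 = 2.0400 bits/symbol


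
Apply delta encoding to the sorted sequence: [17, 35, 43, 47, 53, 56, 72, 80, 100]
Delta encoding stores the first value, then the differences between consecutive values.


First value: 17
Deltas:
  35 - 17 = 18
  43 - 35 = 8
  47 - 43 = 4
  53 - 47 = 6
  56 - 53 = 3
  72 - 56 = 16
  80 - 72 = 8
  100 - 80 = 20


Delta encoded: [17, 18, 8, 4, 6, 3, 16, 8, 20]


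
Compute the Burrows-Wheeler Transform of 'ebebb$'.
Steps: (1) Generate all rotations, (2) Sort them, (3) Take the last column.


Rotations (sorted):
  0: $ebebb -> last char: b
  1: b$ebeb -> last char: b
  2: bb$ebe -> last char: e
  3: bebb$e -> last char: e
  4: ebb$eb -> last char: b
  5: ebebb$ -> last char: $


BWT = bbeeb$


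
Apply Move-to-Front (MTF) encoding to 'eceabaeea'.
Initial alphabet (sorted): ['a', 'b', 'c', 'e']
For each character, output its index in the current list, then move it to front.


MTF encoding:
'e': index 3 in ['a', 'b', 'c', 'e'] -> ['e', 'a', 'b', 'c']
'c': index 3 in ['e', 'a', 'b', 'c'] -> ['c', 'e', 'a', 'b']
'e': index 1 in ['c', 'e', 'a', 'b'] -> ['e', 'c', 'a', 'b']
'a': index 2 in ['e', 'c', 'a', 'b'] -> ['a', 'e', 'c', 'b']
'b': index 3 in ['a', 'e', 'c', 'b'] -> ['b', 'a', 'e', 'c']
'a': index 1 in ['b', 'a', 'e', 'c'] -> ['a', 'b', 'e', 'c']
'e': index 2 in ['a', 'b', 'e', 'c'] -> ['e', 'a', 'b', 'c']
'e': index 0 in ['e', 'a', 'b', 'c'] -> ['e', 'a', 'b', 'c']
'a': index 1 in ['e', 'a', 'b', 'c'] -> ['a', 'e', 'b', 'c']


Output: [3, 3, 1, 2, 3, 1, 2, 0, 1]


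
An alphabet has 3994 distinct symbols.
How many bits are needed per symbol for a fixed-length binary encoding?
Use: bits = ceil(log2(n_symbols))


log2(3994) = 11.9636
Bracket: 2^11 = 2048 < 3994 <= 2^12 = 4096
So ceil(log2(3994)) = 12

bits = ceil(log2(3994)) = ceil(11.9636) = 12 bits


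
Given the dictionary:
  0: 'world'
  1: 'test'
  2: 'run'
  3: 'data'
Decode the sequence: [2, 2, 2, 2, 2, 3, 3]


Look up each index in the dictionary:
  2 -> 'run'
  2 -> 'run'
  2 -> 'run'
  2 -> 'run'
  2 -> 'run'
  3 -> 'data'
  3 -> 'data'

Decoded: "run run run run run data data"


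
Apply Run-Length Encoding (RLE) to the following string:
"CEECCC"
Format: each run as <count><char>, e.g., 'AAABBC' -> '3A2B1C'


Scanning runs left to right:
  i=0: run of 'C' x 1 -> '1C'
  i=1: run of 'E' x 2 -> '2E'
  i=3: run of 'C' x 3 -> '3C'

RLE = 1C2E3C


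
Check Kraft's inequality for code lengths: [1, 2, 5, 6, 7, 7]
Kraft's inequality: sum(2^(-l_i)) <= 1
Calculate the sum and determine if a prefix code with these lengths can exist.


Sum = 2^(-1) + 2^(-2) + 2^(-5) + 2^(-6) + 2^(-7) + 2^(-7)
    = 0.5 + 0.25 + 0.03125 + 0.015625 + 0.0078125 + 0.0078125
    = 104/128 = 0.8125
Since 0.8125 <= 1, Kraft's inequality IS satisfied.
A prefix code with these lengths CAN exist.

Kraft sum = 0.8125. Satisfied.


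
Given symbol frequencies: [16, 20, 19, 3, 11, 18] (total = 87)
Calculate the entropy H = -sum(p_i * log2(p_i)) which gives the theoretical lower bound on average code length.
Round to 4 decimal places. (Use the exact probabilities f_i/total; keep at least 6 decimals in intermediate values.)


Per-symbol terms -p_i * log2(p_i) with p_i = f_i/87:
  p = 16/87 = 0.183908: log2(p) = -2.442943, -p*log2(p) = 0.449277
  p = 20/87 = 0.229885: log2(p) = -2.121015, -p*log2(p) = 0.487590
  p = 19/87 = 0.218391: log2(p) = -2.195016, -p*log2(p) = 0.479371
  p = 3/87 = 0.034483: log2(p) = -4.857981, -p*log2(p) = 0.167517
  p = 11/87 = 0.126437: log2(p) = -2.983512, -p*log2(p) = 0.377226
  p = 18/87 = 0.206897: log2(p) = -2.273018, -p*log2(p) = 0.470280
H = 0.449277 + 0.487590 + 0.479371 + 0.167517 + 0.377226 + 0.470280 = 2.431261

H = 2.4313 bits/symbol


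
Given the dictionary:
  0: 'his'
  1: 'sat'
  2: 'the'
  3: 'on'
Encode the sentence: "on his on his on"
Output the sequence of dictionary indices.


Look up each word in the dictionary:
  'on' -> 3
  'his' -> 0
  'on' -> 3
  'his' -> 0
  'on' -> 3

Encoded: [3, 0, 3, 0, 3]


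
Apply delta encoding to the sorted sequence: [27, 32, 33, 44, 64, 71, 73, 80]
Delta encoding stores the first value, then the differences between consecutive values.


First value: 27
Deltas:
  32 - 27 = 5
  33 - 32 = 1
  44 - 33 = 11
  64 - 44 = 20
  71 - 64 = 7
  73 - 71 = 2
  80 - 73 = 7


Delta encoded: [27, 5, 1, 11, 20, 7, 2, 7]


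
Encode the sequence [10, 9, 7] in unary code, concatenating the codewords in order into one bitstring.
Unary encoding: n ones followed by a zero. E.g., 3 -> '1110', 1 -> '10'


Encode each number as n ones followed by a terminating 0:
  10 -> 11111111110 (11 bits)
  9 -> 1111111110 (10 bits)
  7 -> 11111110 (8 bits)
Total length = 11 + 10 + 8 = 29 bits.

Unary([10, 9, 7]) = 11111111110111111111011111110 (29 bits)


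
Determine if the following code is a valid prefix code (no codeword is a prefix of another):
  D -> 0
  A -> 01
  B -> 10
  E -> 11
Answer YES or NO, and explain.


Checking each pair (does one codeword prefix another?):
  D='0' vs A='01': prefix -- VIOLATION

NO -- this is NOT a valid prefix code. D (0) is a prefix of A (01).


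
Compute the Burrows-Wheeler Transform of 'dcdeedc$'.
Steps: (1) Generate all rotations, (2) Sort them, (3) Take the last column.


Rotations (sorted):
  0: $dcdeedc -> last char: c
  1: c$dcdeed -> last char: d
  2: cdeedc$d -> last char: d
  3: dc$dcdee -> last char: e
  4: dcdeedc$ -> last char: $
  5: deedc$dc -> last char: c
  6: edc$dcde -> last char: e
  7: eedc$dcd -> last char: d


BWT = cdde$ced


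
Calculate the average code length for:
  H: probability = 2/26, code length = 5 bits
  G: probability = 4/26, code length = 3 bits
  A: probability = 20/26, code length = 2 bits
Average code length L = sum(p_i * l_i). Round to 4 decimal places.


Weighted contributions p_i * l_i:
  H: (2/26) * 5 = 10/26
  G: (4/26) * 3 = 12/26
  A: (20/26) * 2 = 40/26
Sum = (10 + 12 + 40)/26 = 62/26

L = 62/26 = 2.3846 bits/symbol


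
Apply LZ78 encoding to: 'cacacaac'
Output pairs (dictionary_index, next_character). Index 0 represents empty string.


LZ78 encoding steps:
Dictionary: {0: ''}
Step 1: w='' (idx 0), next='c' -> output (0, 'c'), add 'c' as idx 1
Step 2: w='' (idx 0), next='a' -> output (0, 'a'), add 'a' as idx 2
Step 3: w='c' (idx 1), next='a' -> output (1, 'a'), add 'ca' as idx 3
Step 4: w='ca' (idx 3), next='a' -> output (3, 'a'), add 'caa' as idx 4
Step 5: w='c' (idx 1), end of input -> output (1, '')


Encoded: [(0, 'c'), (0, 'a'), (1, 'a'), (3, 'a'), (1, '')]


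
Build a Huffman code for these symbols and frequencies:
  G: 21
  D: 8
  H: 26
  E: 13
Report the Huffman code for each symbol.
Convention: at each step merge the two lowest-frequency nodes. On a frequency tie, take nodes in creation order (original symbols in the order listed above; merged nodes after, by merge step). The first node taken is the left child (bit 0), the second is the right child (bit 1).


Huffman tree construction:
Step 1: Merge D(8) + E(13) = 21
Step 2: Merge G(21) + (D+E)(21) = 42
Step 3: Merge H(26) + (G+(D+E))(42) = 68
Read each symbol's code off the tree from the root (left child = 0, right child = 1).

Codes:
  G: 10 (length 2)
  D: 110 (length 3)
  H: 0 (length 1)
  E: 111 (length 3)
Average code length: 131/68 = 1.9265 bits/symbol


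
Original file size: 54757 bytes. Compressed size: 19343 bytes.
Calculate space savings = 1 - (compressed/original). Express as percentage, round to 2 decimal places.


ratio = compressed/original = 19343/54757 = 0.353252
savings = 1 - ratio = 1 - 0.353252 = 0.646748
as a percentage: 0.646748 * 100 = 64.67%

Space savings = 1 - 19343/54757 = 64.67%


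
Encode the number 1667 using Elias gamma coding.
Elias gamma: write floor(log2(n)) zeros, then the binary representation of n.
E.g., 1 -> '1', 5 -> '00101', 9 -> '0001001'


num_bits = floor(log2(1667)) + 1 = 11
leading_zeros = num_bits - 1 = 10
binary(1667) = 11010000011

Elias gamma(1667) = '0000000000' + '11010000011' = 000000000011010000011 (21 bits)


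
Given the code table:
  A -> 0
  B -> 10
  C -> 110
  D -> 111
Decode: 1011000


Decoding:
10 -> B
110 -> C
0 -> A
0 -> A


Result: BCAA


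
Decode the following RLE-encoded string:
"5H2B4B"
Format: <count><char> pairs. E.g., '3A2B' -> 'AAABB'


Expanding each <count><char> pair:
  5H -> 'HHHHH'
  2B -> 'BB'
  4B -> 'BBBB'

Decoded = HHHHHBBBBBB


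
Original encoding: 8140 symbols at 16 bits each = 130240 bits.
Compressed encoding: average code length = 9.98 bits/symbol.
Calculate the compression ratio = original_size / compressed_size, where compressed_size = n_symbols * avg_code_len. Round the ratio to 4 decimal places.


original_size = n_symbols * orig_bits = 8140 * 16 = 130240 bits
compressed_size = n_symbols * avg_code_len = 8140 * 9.98 = 81237.2 bits
ratio = original_size / compressed_size = 130240 / 81237.2 = 1.6032

Compression ratio = 1.6032


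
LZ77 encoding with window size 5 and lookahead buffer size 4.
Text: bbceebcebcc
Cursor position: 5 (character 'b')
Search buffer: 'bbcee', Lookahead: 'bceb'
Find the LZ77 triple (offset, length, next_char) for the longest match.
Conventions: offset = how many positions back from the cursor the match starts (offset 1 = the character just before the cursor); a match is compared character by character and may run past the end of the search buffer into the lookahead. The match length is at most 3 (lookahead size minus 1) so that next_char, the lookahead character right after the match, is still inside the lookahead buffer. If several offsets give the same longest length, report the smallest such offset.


Try each offset into the search buffer:
  offset=1 (pos 4, char 'e'): match length 0
  offset=2 (pos 3, char 'e'): match length 0
  offset=3 (pos 2, char 'c'): match length 0
  offset=4 (pos 1, char 'b'): match length 3
  offset=5 (pos 0, char 'b'): match length 1
Longest match has length 3 at offset 4.
next_char = character at position 5 + 3 = 8 -> 'b'

Best match: offset=4, length=3 (matching 'bce' starting at position 1)
LZ77 triple: (4, 3, 'b')


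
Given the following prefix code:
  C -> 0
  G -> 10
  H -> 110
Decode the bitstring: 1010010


Decoding step by step:
Bits 10 -> G
Bits 10 -> G
Bits 0 -> C
Bits 10 -> G


Decoded message: GGCG


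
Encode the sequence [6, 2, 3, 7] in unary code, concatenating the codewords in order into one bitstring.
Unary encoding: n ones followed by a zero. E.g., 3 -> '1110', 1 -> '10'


Encode each number as n ones followed by a terminating 0:
  6 -> 1111110 (7 bits)
  2 -> 110 (3 bits)
  3 -> 1110 (4 bits)
  7 -> 11111110 (8 bits)
Total length = 7 + 3 + 4 + 8 = 22 bits.

Unary([6, 2, 3, 7]) = 1111110110111011111110 (22 bits)


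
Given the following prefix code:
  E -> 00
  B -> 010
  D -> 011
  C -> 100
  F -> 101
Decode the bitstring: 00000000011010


Decoding step by step:
Bits 00 -> E
Bits 00 -> E
Bits 00 -> E
Bits 00 -> E
Bits 011 -> D
Bits 010 -> B


Decoded message: EEEEDB


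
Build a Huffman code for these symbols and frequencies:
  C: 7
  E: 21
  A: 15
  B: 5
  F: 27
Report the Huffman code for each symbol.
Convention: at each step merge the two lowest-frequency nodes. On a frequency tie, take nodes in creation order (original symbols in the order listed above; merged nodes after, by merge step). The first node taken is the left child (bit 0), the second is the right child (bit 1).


Huffman tree construction:
Step 1: Merge B(5) + C(7) = 12
Step 2: Merge (B+C)(12) + A(15) = 27
Step 3: Merge E(21) + F(27) = 48
Step 4: Merge ((B+C)+A)(27) + (E+F)(48) = 75
Read each symbol's code off the tree from the root (left child = 0, right child = 1).

Codes:
  C: 001 (length 3)
  E: 10 (length 2)
  A: 01 (length 2)
  B: 000 (length 3)
  F: 11 (length 2)
Average code length: 162/75 = 2.1600 bits/symbol


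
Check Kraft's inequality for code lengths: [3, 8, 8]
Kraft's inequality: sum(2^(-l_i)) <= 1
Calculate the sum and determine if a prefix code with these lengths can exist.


Sum = 2^(-3) + 2^(-8) + 2^(-8)
    = 0.125 + 0.00390625 + 0.00390625
    = 34/256 = 0.1328125
Since 0.1328125 <= 1, Kraft's inequality IS satisfied.
A prefix code with these lengths CAN exist.

Kraft sum = 0.1328125. Satisfied.


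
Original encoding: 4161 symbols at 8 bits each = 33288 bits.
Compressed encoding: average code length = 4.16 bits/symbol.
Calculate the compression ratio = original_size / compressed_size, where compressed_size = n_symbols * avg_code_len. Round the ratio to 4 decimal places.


original_size = n_symbols * orig_bits = 4161 * 8 = 33288 bits
compressed_size = n_symbols * avg_code_len = 4161 * 4.16 = 17309.76 bits
ratio = original_size / compressed_size = 33288 / 17309.76 = 1.9231

Compression ratio = 1.9231


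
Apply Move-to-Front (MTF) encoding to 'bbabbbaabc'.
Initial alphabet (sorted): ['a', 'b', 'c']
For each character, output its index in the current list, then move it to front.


MTF encoding:
'b': index 1 in ['a', 'b', 'c'] -> ['b', 'a', 'c']
'b': index 0 in ['b', 'a', 'c'] -> ['b', 'a', 'c']
'a': index 1 in ['b', 'a', 'c'] -> ['a', 'b', 'c']
'b': index 1 in ['a', 'b', 'c'] -> ['b', 'a', 'c']
'b': index 0 in ['b', 'a', 'c'] -> ['b', 'a', 'c']
'b': index 0 in ['b', 'a', 'c'] -> ['b', 'a', 'c']
'a': index 1 in ['b', 'a', 'c'] -> ['a', 'b', 'c']
'a': index 0 in ['a', 'b', 'c'] -> ['a', 'b', 'c']
'b': index 1 in ['a', 'b', 'c'] -> ['b', 'a', 'c']
'c': index 2 in ['b', 'a', 'c'] -> ['c', 'b', 'a']


Output: [1, 0, 1, 1, 0, 0, 1, 0, 1, 2]


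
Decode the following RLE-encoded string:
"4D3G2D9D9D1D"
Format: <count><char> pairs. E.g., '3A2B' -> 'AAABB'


Expanding each <count><char> pair:
  4D -> 'DDDD'
  3G -> 'GGG'
  2D -> 'DD'
  9D -> 'DDDDDDDDD'
  9D -> 'DDDDDDDDD'
  1D -> 'D'

Decoded = DDDDGGGDDDDDDDDDDDDDDDDDDDDD


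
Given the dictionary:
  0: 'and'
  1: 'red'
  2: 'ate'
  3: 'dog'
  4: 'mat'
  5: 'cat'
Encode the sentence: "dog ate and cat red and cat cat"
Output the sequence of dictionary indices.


Look up each word in the dictionary:
  'dog' -> 3
  'ate' -> 2
  'and' -> 0
  'cat' -> 5
  'red' -> 1
  'and' -> 0
  'cat' -> 5
  'cat' -> 5

Encoded: [3, 2, 0, 5, 1, 0, 5, 5]


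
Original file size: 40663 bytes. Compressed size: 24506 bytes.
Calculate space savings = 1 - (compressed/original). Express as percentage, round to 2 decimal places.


ratio = compressed/original = 24506/40663 = 0.602661
savings = 1 - ratio = 1 - 0.602661 = 0.397339
as a percentage: 0.397339 * 100 = 39.73%

Space savings = 1 - 24506/40663 = 39.73%


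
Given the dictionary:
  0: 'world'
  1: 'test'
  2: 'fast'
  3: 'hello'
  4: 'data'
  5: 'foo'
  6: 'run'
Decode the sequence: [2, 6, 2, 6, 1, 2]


Look up each index in the dictionary:
  2 -> 'fast'
  6 -> 'run'
  2 -> 'fast'
  6 -> 'run'
  1 -> 'test'
  2 -> 'fast'

Decoded: "fast run fast run test fast"


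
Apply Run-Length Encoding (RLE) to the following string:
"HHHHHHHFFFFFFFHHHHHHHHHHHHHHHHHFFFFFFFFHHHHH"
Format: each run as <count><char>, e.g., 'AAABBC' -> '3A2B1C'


Scanning runs left to right:
  i=0: run of 'H' x 7 -> '7H'
  i=7: run of 'F' x 7 -> '7F'
  i=14: run of 'H' x 17 -> '17H'
  i=31: run of 'F' x 8 -> '8F'
  i=39: run of 'H' x 5 -> '5H'

RLE = 7H7F17H8F5H


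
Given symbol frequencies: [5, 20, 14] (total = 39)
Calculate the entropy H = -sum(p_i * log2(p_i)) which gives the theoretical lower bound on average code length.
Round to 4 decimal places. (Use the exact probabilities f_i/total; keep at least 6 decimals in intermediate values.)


Per-symbol terms -p_i * log2(p_i) with p_i = f_i/39:
  p = 5/39 = 0.128205: log2(p) = -2.963474, -p*log2(p) = 0.379933
  p = 20/39 = 0.512821: log2(p) = -0.963474, -p*log2(p) = 0.494089
  p = 14/39 = 0.358974: log2(p) = -1.478047, -p*log2(p) = 0.530581
H = 0.379933 + 0.494089 + 0.530581 = 1.404603

H = 1.4046 bits/symbol


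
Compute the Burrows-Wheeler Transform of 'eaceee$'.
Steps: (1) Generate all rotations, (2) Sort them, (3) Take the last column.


Rotations (sorted):
  0: $eaceee -> last char: e
  1: aceee$e -> last char: e
  2: ceee$ea -> last char: a
  3: e$eacee -> last char: e
  4: eaceee$ -> last char: $
  5: ee$eace -> last char: e
  6: eee$eac -> last char: c


BWT = eeae$ec


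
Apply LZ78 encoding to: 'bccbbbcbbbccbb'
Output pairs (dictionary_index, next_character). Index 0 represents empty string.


LZ78 encoding steps:
Dictionary: {0: ''}
Step 1: w='' (idx 0), next='b' -> output (0, 'b'), add 'b' as idx 1
Step 2: w='' (idx 0), next='c' -> output (0, 'c'), add 'c' as idx 2
Step 3: w='c' (idx 2), next='b' -> output (2, 'b'), add 'cb' as idx 3
Step 4: w='b' (idx 1), next='b' -> output (1, 'b'), add 'bb' as idx 4
Step 5: w='cb' (idx 3), next='b' -> output (3, 'b'), add 'cbb' as idx 5
Step 6: w='b' (idx 1), next='c' -> output (1, 'c'), add 'bc' as idx 6
Step 7: w='cbb' (idx 5), end of input -> output (5, '')


Encoded: [(0, 'b'), (0, 'c'), (2, 'b'), (1, 'b'), (3, 'b'), (1, 'c'), (5, '')]


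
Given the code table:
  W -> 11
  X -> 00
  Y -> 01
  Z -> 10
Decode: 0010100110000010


Decoding:
00 -> X
10 -> Z
10 -> Z
01 -> Y
10 -> Z
00 -> X
00 -> X
10 -> Z


Result: XZZYZXXZ


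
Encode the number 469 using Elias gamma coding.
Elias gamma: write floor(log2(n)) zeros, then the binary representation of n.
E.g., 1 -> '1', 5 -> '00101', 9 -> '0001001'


num_bits = floor(log2(469)) + 1 = 9
leading_zeros = num_bits - 1 = 8
binary(469) = 111010101

Elias gamma(469) = '00000000' + '111010101' = 00000000111010101 (17 bits)


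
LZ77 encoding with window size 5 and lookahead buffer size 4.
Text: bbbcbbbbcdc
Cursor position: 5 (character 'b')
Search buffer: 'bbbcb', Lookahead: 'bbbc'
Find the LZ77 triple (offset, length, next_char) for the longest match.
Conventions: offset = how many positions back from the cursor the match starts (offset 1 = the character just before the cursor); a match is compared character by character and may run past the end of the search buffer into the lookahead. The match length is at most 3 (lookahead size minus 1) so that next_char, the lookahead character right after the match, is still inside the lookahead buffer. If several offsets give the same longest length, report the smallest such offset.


Try each offset into the search buffer:
  offset=1 (pos 4, char 'b'): match length 3
  offset=2 (pos 3, char 'c'): match length 0
  offset=3 (pos 2, char 'b'): match length 1
  offset=4 (pos 1, char 'b'): match length 2
  offset=5 (pos 0, char 'b'): match length 3
Longest match has length 3, found at offsets 1, 5; take the smallest, offset 1.
next_char = character at position 5 + 3 = 8 -> 'c'

Best match: offset=1, length=3 (matching 'bbb' starting at position 4)
LZ77 triple: (1, 3, 'c')


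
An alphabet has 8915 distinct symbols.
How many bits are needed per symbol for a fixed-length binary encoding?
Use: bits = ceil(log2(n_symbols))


log2(8915) = 13.122
Bracket: 2^13 = 8192 < 8915 <= 2^14 = 16384
So ceil(log2(8915)) = 14

bits = ceil(log2(8915)) = ceil(13.122) = 14 bits


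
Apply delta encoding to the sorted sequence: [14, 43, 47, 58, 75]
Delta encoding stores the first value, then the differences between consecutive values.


First value: 14
Deltas:
  43 - 14 = 29
  47 - 43 = 4
  58 - 47 = 11
  75 - 58 = 17


Delta encoded: [14, 29, 4, 11, 17]


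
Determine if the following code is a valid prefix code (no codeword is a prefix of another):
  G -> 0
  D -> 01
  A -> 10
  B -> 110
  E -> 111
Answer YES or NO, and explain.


Checking each pair (does one codeword prefix another?):
  G='0' vs D='01': prefix -- VIOLATION

NO -- this is NOT a valid prefix code. G (0) is a prefix of D (01).


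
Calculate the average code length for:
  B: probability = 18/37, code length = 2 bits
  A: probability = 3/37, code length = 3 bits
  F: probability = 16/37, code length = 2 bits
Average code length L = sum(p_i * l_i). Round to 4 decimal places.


Weighted contributions p_i * l_i:
  B: (18/37) * 2 = 36/37
  A: (3/37) * 3 = 9/37
  F: (16/37) * 2 = 32/37
Sum = (36 + 9 + 32)/37 = 77/37

L = 77/37 = 2.0811 bits/symbol


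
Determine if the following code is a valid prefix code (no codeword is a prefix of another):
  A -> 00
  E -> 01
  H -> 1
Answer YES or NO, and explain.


Checking each pair (does one codeword prefix another?):
  A='00' vs E='01': no prefix
  A='00' vs H='1': no prefix
  E='01' vs A='00': no prefix
  E='01' vs H='1': no prefix
  H='1' vs A='00': no prefix
  H='1' vs E='01': no prefix
No violation found over all pairs.

YES -- this is a valid prefix code. No codeword is a prefix of any other codeword.


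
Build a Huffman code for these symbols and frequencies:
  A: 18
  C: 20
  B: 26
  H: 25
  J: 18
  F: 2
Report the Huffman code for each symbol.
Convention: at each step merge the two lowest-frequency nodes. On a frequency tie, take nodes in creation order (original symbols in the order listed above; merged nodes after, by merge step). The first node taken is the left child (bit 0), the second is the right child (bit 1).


Huffman tree construction:
Step 1: Merge F(2) + A(18) = 20
Step 2: Merge J(18) + C(20) = 38
Step 3: Merge (F+A)(20) + H(25) = 45
Step 4: Merge B(26) + (J+C)(38) = 64
Step 5: Merge ((F+A)+H)(45) + (B+(J+C))(64) = 109
Read each symbol's code off the tree from the root (left child = 0, right child = 1).

Codes:
  A: 001 (length 3)
  C: 111 (length 3)
  B: 10 (length 2)
  H: 01 (length 2)
  J: 110 (length 3)
  F: 000 (length 3)
Average code length: 276/109 = 2.5321 bits/symbol


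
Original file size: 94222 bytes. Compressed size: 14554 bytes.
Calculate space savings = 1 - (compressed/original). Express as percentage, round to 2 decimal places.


ratio = compressed/original = 14554/94222 = 0.154465
savings = 1 - ratio = 1 - 0.154465 = 0.845535
as a percentage: 0.845535 * 100 = 84.55%

Space savings = 1 - 14554/94222 = 84.55%


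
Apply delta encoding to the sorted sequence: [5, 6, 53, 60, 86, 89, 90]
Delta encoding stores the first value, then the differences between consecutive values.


First value: 5
Deltas:
  6 - 5 = 1
  53 - 6 = 47
  60 - 53 = 7
  86 - 60 = 26
  89 - 86 = 3
  90 - 89 = 1


Delta encoded: [5, 1, 47, 7, 26, 3, 1]


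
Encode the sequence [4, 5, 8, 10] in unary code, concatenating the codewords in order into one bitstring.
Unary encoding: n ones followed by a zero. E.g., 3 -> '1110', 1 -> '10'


Encode each number as n ones followed by a terminating 0:
  4 -> 11110 (5 bits)
  5 -> 111110 (6 bits)
  8 -> 111111110 (9 bits)
  10 -> 11111111110 (11 bits)
Total length = 5 + 6 + 9 + 11 = 31 bits.

Unary([4, 5, 8, 10]) = 1111011111011111111011111111110 (31 bits)
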